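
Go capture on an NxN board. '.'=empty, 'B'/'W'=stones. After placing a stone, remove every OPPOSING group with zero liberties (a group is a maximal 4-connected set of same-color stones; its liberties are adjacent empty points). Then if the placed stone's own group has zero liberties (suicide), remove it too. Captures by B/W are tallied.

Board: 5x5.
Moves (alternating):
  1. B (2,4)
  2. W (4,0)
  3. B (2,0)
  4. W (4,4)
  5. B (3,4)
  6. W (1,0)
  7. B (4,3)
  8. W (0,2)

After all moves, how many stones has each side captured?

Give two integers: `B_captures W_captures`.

Answer: 1 0

Derivation:
Move 1: B@(2,4) -> caps B=0 W=0
Move 2: W@(4,0) -> caps B=0 W=0
Move 3: B@(2,0) -> caps B=0 W=0
Move 4: W@(4,4) -> caps B=0 W=0
Move 5: B@(3,4) -> caps B=0 W=0
Move 6: W@(1,0) -> caps B=0 W=0
Move 7: B@(4,3) -> caps B=1 W=0
Move 8: W@(0,2) -> caps B=1 W=0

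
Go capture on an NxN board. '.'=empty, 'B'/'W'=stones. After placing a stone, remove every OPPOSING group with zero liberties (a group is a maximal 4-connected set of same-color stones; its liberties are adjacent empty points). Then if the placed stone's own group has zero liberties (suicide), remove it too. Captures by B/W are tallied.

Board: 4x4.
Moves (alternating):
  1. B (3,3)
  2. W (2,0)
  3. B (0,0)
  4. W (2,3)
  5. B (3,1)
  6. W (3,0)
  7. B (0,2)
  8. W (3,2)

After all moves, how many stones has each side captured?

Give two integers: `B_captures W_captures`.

Move 1: B@(3,3) -> caps B=0 W=0
Move 2: W@(2,0) -> caps B=0 W=0
Move 3: B@(0,0) -> caps B=0 W=0
Move 4: W@(2,3) -> caps B=0 W=0
Move 5: B@(3,1) -> caps B=0 W=0
Move 6: W@(3,0) -> caps B=0 W=0
Move 7: B@(0,2) -> caps B=0 W=0
Move 8: W@(3,2) -> caps B=0 W=1

Answer: 0 1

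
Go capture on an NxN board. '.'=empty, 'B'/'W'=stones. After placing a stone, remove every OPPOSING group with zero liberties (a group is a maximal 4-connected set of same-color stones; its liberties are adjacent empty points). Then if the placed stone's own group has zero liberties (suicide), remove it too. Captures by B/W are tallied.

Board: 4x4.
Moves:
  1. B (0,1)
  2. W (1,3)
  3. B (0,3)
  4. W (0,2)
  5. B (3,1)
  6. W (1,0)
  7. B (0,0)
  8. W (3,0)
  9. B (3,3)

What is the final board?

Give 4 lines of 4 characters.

Move 1: B@(0,1) -> caps B=0 W=0
Move 2: W@(1,3) -> caps B=0 W=0
Move 3: B@(0,3) -> caps B=0 W=0
Move 4: W@(0,2) -> caps B=0 W=1
Move 5: B@(3,1) -> caps B=0 W=1
Move 6: W@(1,0) -> caps B=0 W=1
Move 7: B@(0,0) -> caps B=0 W=1
Move 8: W@(3,0) -> caps B=0 W=1
Move 9: B@(3,3) -> caps B=0 W=1

Answer: BBW.
W..W
....
WB.B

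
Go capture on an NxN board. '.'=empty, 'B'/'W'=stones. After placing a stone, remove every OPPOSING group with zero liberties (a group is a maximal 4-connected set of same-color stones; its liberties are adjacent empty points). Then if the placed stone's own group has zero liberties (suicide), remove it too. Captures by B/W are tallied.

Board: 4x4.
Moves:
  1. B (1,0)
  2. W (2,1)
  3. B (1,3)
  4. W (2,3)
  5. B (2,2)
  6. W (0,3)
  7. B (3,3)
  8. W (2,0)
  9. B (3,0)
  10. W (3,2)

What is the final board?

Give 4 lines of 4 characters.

Move 1: B@(1,0) -> caps B=0 W=0
Move 2: W@(2,1) -> caps B=0 W=0
Move 3: B@(1,3) -> caps B=0 W=0
Move 4: W@(2,3) -> caps B=0 W=0
Move 5: B@(2,2) -> caps B=0 W=0
Move 6: W@(0,3) -> caps B=0 W=0
Move 7: B@(3,3) -> caps B=1 W=0
Move 8: W@(2,0) -> caps B=1 W=0
Move 9: B@(3,0) -> caps B=1 W=0
Move 10: W@(3,2) -> caps B=1 W=0

Answer: ...W
B..B
WWB.
B.WB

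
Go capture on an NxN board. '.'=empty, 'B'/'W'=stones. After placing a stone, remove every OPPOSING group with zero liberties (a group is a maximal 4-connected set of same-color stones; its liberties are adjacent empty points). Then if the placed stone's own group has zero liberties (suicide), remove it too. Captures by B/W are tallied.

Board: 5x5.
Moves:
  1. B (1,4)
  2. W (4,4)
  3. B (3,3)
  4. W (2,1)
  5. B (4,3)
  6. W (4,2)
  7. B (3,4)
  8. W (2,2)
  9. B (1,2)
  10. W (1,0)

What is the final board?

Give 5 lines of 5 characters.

Move 1: B@(1,4) -> caps B=0 W=0
Move 2: W@(4,4) -> caps B=0 W=0
Move 3: B@(3,3) -> caps B=0 W=0
Move 4: W@(2,1) -> caps B=0 W=0
Move 5: B@(4,3) -> caps B=0 W=0
Move 6: W@(4,2) -> caps B=0 W=0
Move 7: B@(3,4) -> caps B=1 W=0
Move 8: W@(2,2) -> caps B=1 W=0
Move 9: B@(1,2) -> caps B=1 W=0
Move 10: W@(1,0) -> caps B=1 W=0

Answer: .....
W.B.B
.WW..
...BB
..WB.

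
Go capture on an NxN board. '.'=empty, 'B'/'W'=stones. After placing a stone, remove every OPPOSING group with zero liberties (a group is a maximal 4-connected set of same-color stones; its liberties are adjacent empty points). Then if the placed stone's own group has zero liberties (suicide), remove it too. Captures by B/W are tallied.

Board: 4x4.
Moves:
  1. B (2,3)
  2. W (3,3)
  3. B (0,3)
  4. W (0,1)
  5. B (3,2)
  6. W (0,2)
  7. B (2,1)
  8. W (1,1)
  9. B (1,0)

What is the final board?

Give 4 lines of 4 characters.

Answer: .WWB
BW..
.B.B
..B.

Derivation:
Move 1: B@(2,3) -> caps B=0 W=0
Move 2: W@(3,3) -> caps B=0 W=0
Move 3: B@(0,3) -> caps B=0 W=0
Move 4: W@(0,1) -> caps B=0 W=0
Move 5: B@(3,2) -> caps B=1 W=0
Move 6: W@(0,2) -> caps B=1 W=0
Move 7: B@(2,1) -> caps B=1 W=0
Move 8: W@(1,1) -> caps B=1 W=0
Move 9: B@(1,0) -> caps B=1 W=0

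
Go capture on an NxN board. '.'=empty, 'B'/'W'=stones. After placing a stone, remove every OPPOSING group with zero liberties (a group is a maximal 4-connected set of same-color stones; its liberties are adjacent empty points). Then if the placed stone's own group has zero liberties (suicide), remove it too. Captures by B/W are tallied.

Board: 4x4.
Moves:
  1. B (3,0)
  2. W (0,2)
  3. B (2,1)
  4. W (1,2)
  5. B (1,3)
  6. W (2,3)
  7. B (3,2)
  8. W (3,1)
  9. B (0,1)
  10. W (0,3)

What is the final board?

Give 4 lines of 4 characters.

Move 1: B@(3,0) -> caps B=0 W=0
Move 2: W@(0,2) -> caps B=0 W=0
Move 3: B@(2,1) -> caps B=0 W=0
Move 4: W@(1,2) -> caps B=0 W=0
Move 5: B@(1,3) -> caps B=0 W=0
Move 6: W@(2,3) -> caps B=0 W=0
Move 7: B@(3,2) -> caps B=0 W=0
Move 8: W@(3,1) -> caps B=0 W=0
Move 9: B@(0,1) -> caps B=0 W=0
Move 10: W@(0,3) -> caps B=0 W=1

Answer: .BWW
..W.
.B.W
B.B.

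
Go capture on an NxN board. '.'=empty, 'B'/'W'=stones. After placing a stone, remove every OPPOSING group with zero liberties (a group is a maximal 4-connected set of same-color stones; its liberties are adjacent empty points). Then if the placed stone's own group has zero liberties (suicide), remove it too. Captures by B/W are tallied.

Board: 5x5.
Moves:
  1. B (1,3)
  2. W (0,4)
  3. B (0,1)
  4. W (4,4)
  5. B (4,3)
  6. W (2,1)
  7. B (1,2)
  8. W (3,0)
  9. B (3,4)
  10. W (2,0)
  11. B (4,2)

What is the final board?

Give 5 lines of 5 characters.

Move 1: B@(1,3) -> caps B=0 W=0
Move 2: W@(0,4) -> caps B=0 W=0
Move 3: B@(0,1) -> caps B=0 W=0
Move 4: W@(4,4) -> caps B=0 W=0
Move 5: B@(4,3) -> caps B=0 W=0
Move 6: W@(2,1) -> caps B=0 W=0
Move 7: B@(1,2) -> caps B=0 W=0
Move 8: W@(3,0) -> caps B=0 W=0
Move 9: B@(3,4) -> caps B=1 W=0
Move 10: W@(2,0) -> caps B=1 W=0
Move 11: B@(4,2) -> caps B=1 W=0

Answer: .B..W
..BB.
WW...
W...B
..BB.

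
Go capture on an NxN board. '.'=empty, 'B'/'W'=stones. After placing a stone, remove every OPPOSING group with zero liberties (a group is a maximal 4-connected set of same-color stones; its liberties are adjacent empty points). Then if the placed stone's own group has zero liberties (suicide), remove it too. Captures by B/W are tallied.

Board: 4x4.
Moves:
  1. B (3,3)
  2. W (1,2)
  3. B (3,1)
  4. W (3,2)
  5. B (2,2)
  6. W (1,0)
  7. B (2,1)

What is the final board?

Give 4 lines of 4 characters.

Answer: ....
W.W.
.BB.
.B.B

Derivation:
Move 1: B@(3,3) -> caps B=0 W=0
Move 2: W@(1,2) -> caps B=0 W=0
Move 3: B@(3,1) -> caps B=0 W=0
Move 4: W@(3,2) -> caps B=0 W=0
Move 5: B@(2,2) -> caps B=1 W=0
Move 6: W@(1,0) -> caps B=1 W=0
Move 7: B@(2,1) -> caps B=1 W=0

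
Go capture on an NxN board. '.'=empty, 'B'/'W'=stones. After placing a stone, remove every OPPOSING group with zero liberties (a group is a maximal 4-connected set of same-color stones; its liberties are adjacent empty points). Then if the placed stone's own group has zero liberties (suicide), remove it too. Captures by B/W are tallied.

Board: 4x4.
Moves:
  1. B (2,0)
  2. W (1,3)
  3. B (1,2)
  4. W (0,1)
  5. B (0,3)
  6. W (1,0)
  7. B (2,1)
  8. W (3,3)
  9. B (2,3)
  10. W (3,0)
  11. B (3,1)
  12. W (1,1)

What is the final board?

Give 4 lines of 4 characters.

Answer: .W.B
WWB.
BB.B
.B.W

Derivation:
Move 1: B@(2,0) -> caps B=0 W=0
Move 2: W@(1,3) -> caps B=0 W=0
Move 3: B@(1,2) -> caps B=0 W=0
Move 4: W@(0,1) -> caps B=0 W=0
Move 5: B@(0,3) -> caps B=0 W=0
Move 6: W@(1,0) -> caps B=0 W=0
Move 7: B@(2,1) -> caps B=0 W=0
Move 8: W@(3,3) -> caps B=0 W=0
Move 9: B@(2,3) -> caps B=1 W=0
Move 10: W@(3,0) -> caps B=1 W=0
Move 11: B@(3,1) -> caps B=2 W=0
Move 12: W@(1,1) -> caps B=2 W=0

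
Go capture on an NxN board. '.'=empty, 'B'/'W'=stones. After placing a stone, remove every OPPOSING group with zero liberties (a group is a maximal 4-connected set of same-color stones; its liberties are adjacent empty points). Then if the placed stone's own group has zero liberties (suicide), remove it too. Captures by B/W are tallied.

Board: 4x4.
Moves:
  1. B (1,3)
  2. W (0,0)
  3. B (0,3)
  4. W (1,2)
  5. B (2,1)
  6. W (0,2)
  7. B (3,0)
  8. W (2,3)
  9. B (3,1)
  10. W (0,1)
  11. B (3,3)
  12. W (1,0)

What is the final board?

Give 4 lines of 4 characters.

Move 1: B@(1,3) -> caps B=0 W=0
Move 2: W@(0,0) -> caps B=0 W=0
Move 3: B@(0,3) -> caps B=0 W=0
Move 4: W@(1,2) -> caps B=0 W=0
Move 5: B@(2,1) -> caps B=0 W=0
Move 6: W@(0,2) -> caps B=0 W=0
Move 7: B@(3,0) -> caps B=0 W=0
Move 8: W@(2,3) -> caps B=0 W=2
Move 9: B@(3,1) -> caps B=0 W=2
Move 10: W@(0,1) -> caps B=0 W=2
Move 11: B@(3,3) -> caps B=0 W=2
Move 12: W@(1,0) -> caps B=0 W=2

Answer: WWW.
W.W.
.B.W
BB.B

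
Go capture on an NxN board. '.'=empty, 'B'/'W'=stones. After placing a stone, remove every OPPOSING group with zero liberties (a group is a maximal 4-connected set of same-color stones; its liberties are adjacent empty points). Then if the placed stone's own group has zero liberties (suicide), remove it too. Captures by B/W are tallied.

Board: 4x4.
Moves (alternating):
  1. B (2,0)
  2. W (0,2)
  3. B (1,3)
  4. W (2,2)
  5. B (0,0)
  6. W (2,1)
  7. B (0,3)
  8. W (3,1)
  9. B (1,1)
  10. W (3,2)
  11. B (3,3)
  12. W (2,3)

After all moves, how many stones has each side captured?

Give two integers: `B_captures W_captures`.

Answer: 0 1

Derivation:
Move 1: B@(2,0) -> caps B=0 W=0
Move 2: W@(0,2) -> caps B=0 W=0
Move 3: B@(1,3) -> caps B=0 W=0
Move 4: W@(2,2) -> caps B=0 W=0
Move 5: B@(0,0) -> caps B=0 W=0
Move 6: W@(2,1) -> caps B=0 W=0
Move 7: B@(0,3) -> caps B=0 W=0
Move 8: W@(3,1) -> caps B=0 W=0
Move 9: B@(1,1) -> caps B=0 W=0
Move 10: W@(3,2) -> caps B=0 W=0
Move 11: B@(3,3) -> caps B=0 W=0
Move 12: W@(2,3) -> caps B=0 W=1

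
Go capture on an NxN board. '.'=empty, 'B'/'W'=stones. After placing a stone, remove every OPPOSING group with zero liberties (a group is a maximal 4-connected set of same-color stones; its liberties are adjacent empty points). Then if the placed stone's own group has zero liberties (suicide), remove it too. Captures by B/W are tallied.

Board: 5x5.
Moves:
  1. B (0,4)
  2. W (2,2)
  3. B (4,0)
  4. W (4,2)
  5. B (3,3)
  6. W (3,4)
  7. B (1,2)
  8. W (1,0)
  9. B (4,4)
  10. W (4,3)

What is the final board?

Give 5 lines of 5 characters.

Answer: ....B
W.B..
..W..
...BW
B.WW.

Derivation:
Move 1: B@(0,4) -> caps B=0 W=0
Move 2: W@(2,2) -> caps B=0 W=0
Move 3: B@(4,0) -> caps B=0 W=0
Move 4: W@(4,2) -> caps B=0 W=0
Move 5: B@(3,3) -> caps B=0 W=0
Move 6: W@(3,4) -> caps B=0 W=0
Move 7: B@(1,2) -> caps B=0 W=0
Move 8: W@(1,0) -> caps B=0 W=0
Move 9: B@(4,4) -> caps B=0 W=0
Move 10: W@(4,3) -> caps B=0 W=1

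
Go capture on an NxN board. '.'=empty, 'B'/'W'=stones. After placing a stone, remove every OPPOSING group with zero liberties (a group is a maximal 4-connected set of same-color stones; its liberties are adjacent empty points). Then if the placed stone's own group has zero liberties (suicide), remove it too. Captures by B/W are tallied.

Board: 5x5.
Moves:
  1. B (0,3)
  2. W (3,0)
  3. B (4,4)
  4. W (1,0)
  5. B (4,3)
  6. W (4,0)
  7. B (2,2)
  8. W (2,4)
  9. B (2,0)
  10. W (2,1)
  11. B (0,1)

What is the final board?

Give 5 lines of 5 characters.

Answer: .B.B.
W....
.WB.W
W....
W..BB

Derivation:
Move 1: B@(0,3) -> caps B=0 W=0
Move 2: W@(3,0) -> caps B=0 W=0
Move 3: B@(4,4) -> caps B=0 W=0
Move 4: W@(1,0) -> caps B=0 W=0
Move 5: B@(4,3) -> caps B=0 W=0
Move 6: W@(4,0) -> caps B=0 W=0
Move 7: B@(2,2) -> caps B=0 W=0
Move 8: W@(2,4) -> caps B=0 W=0
Move 9: B@(2,0) -> caps B=0 W=0
Move 10: W@(2,1) -> caps B=0 W=1
Move 11: B@(0,1) -> caps B=0 W=1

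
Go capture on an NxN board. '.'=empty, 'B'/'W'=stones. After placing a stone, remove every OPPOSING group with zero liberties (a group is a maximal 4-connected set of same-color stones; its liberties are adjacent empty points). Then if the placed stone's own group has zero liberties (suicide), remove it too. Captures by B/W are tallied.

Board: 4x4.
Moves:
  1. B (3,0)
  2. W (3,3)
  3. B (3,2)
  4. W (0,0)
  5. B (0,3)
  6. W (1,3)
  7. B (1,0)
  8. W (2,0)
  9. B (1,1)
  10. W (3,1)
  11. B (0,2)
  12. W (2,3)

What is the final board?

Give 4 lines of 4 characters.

Answer: W.BB
BB.W
W..W
.WBW

Derivation:
Move 1: B@(3,0) -> caps B=0 W=0
Move 2: W@(3,3) -> caps B=0 W=0
Move 3: B@(3,2) -> caps B=0 W=0
Move 4: W@(0,0) -> caps B=0 W=0
Move 5: B@(0,3) -> caps B=0 W=0
Move 6: W@(1,3) -> caps B=0 W=0
Move 7: B@(1,0) -> caps B=0 W=0
Move 8: W@(2,0) -> caps B=0 W=0
Move 9: B@(1,1) -> caps B=0 W=0
Move 10: W@(3,1) -> caps B=0 W=1
Move 11: B@(0,2) -> caps B=0 W=1
Move 12: W@(2,3) -> caps B=0 W=1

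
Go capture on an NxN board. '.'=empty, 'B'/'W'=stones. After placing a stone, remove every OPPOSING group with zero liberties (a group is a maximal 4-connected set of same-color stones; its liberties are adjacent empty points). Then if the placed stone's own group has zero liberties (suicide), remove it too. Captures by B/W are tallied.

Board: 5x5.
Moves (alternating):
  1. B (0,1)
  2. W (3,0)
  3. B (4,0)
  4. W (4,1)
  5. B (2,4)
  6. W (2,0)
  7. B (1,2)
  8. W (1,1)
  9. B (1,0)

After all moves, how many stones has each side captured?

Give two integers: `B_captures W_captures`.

Move 1: B@(0,1) -> caps B=0 W=0
Move 2: W@(3,0) -> caps B=0 W=0
Move 3: B@(4,0) -> caps B=0 W=0
Move 4: W@(4,1) -> caps B=0 W=1
Move 5: B@(2,4) -> caps B=0 W=1
Move 6: W@(2,0) -> caps B=0 W=1
Move 7: B@(1,2) -> caps B=0 W=1
Move 8: W@(1,1) -> caps B=0 W=1
Move 9: B@(1,0) -> caps B=0 W=1

Answer: 0 1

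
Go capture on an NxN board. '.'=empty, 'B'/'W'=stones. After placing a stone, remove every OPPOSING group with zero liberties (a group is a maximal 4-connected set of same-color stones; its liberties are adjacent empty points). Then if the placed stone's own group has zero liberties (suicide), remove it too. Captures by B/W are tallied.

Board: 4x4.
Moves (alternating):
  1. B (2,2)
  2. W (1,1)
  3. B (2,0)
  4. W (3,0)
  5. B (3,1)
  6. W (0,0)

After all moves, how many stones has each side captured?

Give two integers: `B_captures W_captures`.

Answer: 1 0

Derivation:
Move 1: B@(2,2) -> caps B=0 W=0
Move 2: W@(1,1) -> caps B=0 W=0
Move 3: B@(2,0) -> caps B=0 W=0
Move 4: W@(3,0) -> caps B=0 W=0
Move 5: B@(3,1) -> caps B=1 W=0
Move 6: W@(0,0) -> caps B=1 W=0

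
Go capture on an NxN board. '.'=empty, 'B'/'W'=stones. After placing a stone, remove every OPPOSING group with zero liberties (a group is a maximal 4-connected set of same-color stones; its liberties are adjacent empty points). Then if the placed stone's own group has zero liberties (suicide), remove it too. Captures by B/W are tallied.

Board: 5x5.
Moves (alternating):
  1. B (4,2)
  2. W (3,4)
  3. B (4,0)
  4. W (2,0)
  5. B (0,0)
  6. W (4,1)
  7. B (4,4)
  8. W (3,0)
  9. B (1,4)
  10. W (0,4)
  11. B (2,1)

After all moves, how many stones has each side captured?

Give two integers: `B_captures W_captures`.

Answer: 0 1

Derivation:
Move 1: B@(4,2) -> caps B=0 W=0
Move 2: W@(3,4) -> caps B=0 W=0
Move 3: B@(4,0) -> caps B=0 W=0
Move 4: W@(2,0) -> caps B=0 W=0
Move 5: B@(0,0) -> caps B=0 W=0
Move 6: W@(4,1) -> caps B=0 W=0
Move 7: B@(4,4) -> caps B=0 W=0
Move 8: W@(3,0) -> caps B=0 W=1
Move 9: B@(1,4) -> caps B=0 W=1
Move 10: W@(0,4) -> caps B=0 W=1
Move 11: B@(2,1) -> caps B=0 W=1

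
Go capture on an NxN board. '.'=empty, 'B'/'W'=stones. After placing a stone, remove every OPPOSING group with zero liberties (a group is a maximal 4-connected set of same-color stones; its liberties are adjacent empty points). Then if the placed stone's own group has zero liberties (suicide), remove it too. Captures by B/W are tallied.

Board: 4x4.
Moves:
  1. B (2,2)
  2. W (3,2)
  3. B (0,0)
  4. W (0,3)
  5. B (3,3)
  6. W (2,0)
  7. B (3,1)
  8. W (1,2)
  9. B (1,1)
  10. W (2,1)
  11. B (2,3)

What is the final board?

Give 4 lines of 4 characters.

Move 1: B@(2,2) -> caps B=0 W=0
Move 2: W@(3,2) -> caps B=0 W=0
Move 3: B@(0,0) -> caps B=0 W=0
Move 4: W@(0,3) -> caps B=0 W=0
Move 5: B@(3,3) -> caps B=0 W=0
Move 6: W@(2,0) -> caps B=0 W=0
Move 7: B@(3,1) -> caps B=1 W=0
Move 8: W@(1,2) -> caps B=1 W=0
Move 9: B@(1,1) -> caps B=1 W=0
Move 10: W@(2,1) -> caps B=1 W=0
Move 11: B@(2,3) -> caps B=1 W=0

Answer: B..W
.BW.
WWBB
.B.B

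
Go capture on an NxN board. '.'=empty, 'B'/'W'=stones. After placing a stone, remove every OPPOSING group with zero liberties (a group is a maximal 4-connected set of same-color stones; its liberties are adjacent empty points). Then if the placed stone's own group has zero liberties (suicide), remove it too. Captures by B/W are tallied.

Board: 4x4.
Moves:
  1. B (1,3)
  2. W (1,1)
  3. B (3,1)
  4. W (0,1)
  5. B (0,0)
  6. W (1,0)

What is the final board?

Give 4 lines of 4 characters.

Move 1: B@(1,3) -> caps B=0 W=0
Move 2: W@(1,1) -> caps B=0 W=0
Move 3: B@(3,1) -> caps B=0 W=0
Move 4: W@(0,1) -> caps B=0 W=0
Move 5: B@(0,0) -> caps B=0 W=0
Move 6: W@(1,0) -> caps B=0 W=1

Answer: .W..
WW.B
....
.B..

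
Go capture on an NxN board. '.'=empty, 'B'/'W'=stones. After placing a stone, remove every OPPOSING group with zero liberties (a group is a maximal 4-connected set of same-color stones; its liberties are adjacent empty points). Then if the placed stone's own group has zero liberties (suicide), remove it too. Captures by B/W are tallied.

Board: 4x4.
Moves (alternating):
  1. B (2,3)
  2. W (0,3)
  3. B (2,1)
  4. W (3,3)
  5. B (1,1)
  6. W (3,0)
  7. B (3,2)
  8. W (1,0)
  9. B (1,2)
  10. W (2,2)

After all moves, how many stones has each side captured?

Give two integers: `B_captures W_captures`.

Move 1: B@(2,3) -> caps B=0 W=0
Move 2: W@(0,3) -> caps B=0 W=0
Move 3: B@(2,1) -> caps B=0 W=0
Move 4: W@(3,3) -> caps B=0 W=0
Move 5: B@(1,1) -> caps B=0 W=0
Move 6: W@(3,0) -> caps B=0 W=0
Move 7: B@(3,2) -> caps B=1 W=0
Move 8: W@(1,0) -> caps B=1 W=0
Move 9: B@(1,2) -> caps B=1 W=0
Move 10: W@(2,2) -> caps B=1 W=0

Answer: 1 0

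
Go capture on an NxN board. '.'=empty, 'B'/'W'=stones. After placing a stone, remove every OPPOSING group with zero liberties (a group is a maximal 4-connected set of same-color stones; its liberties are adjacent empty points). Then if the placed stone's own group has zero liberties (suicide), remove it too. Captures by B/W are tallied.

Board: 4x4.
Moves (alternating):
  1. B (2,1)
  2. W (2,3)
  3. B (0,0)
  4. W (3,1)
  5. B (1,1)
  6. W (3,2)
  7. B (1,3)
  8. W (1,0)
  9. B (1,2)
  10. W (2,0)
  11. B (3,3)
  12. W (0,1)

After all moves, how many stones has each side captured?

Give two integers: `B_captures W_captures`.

Answer: 0 1

Derivation:
Move 1: B@(2,1) -> caps B=0 W=0
Move 2: W@(2,3) -> caps B=0 W=0
Move 3: B@(0,0) -> caps B=0 W=0
Move 4: W@(3,1) -> caps B=0 W=0
Move 5: B@(1,1) -> caps B=0 W=0
Move 6: W@(3,2) -> caps B=0 W=0
Move 7: B@(1,3) -> caps B=0 W=0
Move 8: W@(1,0) -> caps B=0 W=0
Move 9: B@(1,2) -> caps B=0 W=0
Move 10: W@(2,0) -> caps B=0 W=0
Move 11: B@(3,3) -> caps B=0 W=0
Move 12: W@(0,1) -> caps B=0 W=1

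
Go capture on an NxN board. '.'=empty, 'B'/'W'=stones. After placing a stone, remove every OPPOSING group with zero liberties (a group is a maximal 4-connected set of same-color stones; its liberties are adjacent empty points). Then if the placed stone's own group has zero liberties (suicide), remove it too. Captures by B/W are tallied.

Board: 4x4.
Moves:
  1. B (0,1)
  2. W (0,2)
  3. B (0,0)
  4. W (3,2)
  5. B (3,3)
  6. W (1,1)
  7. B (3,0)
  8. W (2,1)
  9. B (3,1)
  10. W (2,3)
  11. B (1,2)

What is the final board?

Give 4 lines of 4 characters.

Answer: BBW.
.WB.
.W.W
BBW.

Derivation:
Move 1: B@(0,1) -> caps B=0 W=0
Move 2: W@(0,2) -> caps B=0 W=0
Move 3: B@(0,0) -> caps B=0 W=0
Move 4: W@(3,2) -> caps B=0 W=0
Move 5: B@(3,3) -> caps B=0 W=0
Move 6: W@(1,1) -> caps B=0 W=0
Move 7: B@(3,0) -> caps B=0 W=0
Move 8: W@(2,1) -> caps B=0 W=0
Move 9: B@(3,1) -> caps B=0 W=0
Move 10: W@(2,3) -> caps B=0 W=1
Move 11: B@(1,2) -> caps B=0 W=1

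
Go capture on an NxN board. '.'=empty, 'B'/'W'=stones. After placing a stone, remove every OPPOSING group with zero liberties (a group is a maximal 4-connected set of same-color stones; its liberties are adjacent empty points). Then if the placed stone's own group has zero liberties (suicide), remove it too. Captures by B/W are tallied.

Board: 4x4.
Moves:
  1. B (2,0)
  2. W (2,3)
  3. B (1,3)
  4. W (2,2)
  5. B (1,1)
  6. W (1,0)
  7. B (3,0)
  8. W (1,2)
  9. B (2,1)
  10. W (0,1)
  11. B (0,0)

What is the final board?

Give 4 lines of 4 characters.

Move 1: B@(2,0) -> caps B=0 W=0
Move 2: W@(2,3) -> caps B=0 W=0
Move 3: B@(1,3) -> caps B=0 W=0
Move 4: W@(2,2) -> caps B=0 W=0
Move 5: B@(1,1) -> caps B=0 W=0
Move 6: W@(1,0) -> caps B=0 W=0
Move 7: B@(3,0) -> caps B=0 W=0
Move 8: W@(1,2) -> caps B=0 W=0
Move 9: B@(2,1) -> caps B=0 W=0
Move 10: W@(0,1) -> caps B=0 W=0
Move 11: B@(0,0) -> caps B=1 W=0

Answer: BW..
.BWB
BBWW
B...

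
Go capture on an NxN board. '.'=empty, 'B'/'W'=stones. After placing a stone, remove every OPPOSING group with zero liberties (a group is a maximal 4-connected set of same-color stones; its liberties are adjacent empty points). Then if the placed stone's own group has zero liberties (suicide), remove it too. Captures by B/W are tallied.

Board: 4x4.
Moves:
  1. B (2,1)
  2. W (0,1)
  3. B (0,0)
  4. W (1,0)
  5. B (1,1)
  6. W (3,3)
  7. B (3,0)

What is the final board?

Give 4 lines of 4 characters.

Answer: .W..
WB..
.B..
B..W

Derivation:
Move 1: B@(2,1) -> caps B=0 W=0
Move 2: W@(0,1) -> caps B=0 W=0
Move 3: B@(0,0) -> caps B=0 W=0
Move 4: W@(1,0) -> caps B=0 W=1
Move 5: B@(1,1) -> caps B=0 W=1
Move 6: W@(3,3) -> caps B=0 W=1
Move 7: B@(3,0) -> caps B=0 W=1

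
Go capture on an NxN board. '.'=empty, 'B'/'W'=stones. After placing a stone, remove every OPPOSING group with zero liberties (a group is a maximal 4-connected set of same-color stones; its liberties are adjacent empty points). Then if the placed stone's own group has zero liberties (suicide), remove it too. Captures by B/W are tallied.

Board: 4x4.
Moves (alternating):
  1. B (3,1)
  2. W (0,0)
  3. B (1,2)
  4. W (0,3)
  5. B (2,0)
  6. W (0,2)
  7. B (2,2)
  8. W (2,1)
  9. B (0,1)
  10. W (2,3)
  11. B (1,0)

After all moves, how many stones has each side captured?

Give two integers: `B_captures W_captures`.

Move 1: B@(3,1) -> caps B=0 W=0
Move 2: W@(0,0) -> caps B=0 W=0
Move 3: B@(1,2) -> caps B=0 W=0
Move 4: W@(0,3) -> caps B=0 W=0
Move 5: B@(2,0) -> caps B=0 W=0
Move 6: W@(0,2) -> caps B=0 W=0
Move 7: B@(2,2) -> caps B=0 W=0
Move 8: W@(2,1) -> caps B=0 W=0
Move 9: B@(0,1) -> caps B=0 W=0
Move 10: W@(2,3) -> caps B=0 W=0
Move 11: B@(1,0) -> caps B=1 W=0

Answer: 1 0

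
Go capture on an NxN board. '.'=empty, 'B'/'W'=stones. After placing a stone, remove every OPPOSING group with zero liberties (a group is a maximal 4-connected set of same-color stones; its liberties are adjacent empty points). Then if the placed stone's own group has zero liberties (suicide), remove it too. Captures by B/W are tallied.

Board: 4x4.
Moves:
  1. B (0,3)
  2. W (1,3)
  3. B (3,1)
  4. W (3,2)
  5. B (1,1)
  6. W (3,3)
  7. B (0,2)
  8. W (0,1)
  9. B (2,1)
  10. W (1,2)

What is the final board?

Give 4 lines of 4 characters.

Move 1: B@(0,3) -> caps B=0 W=0
Move 2: W@(1,3) -> caps B=0 W=0
Move 3: B@(3,1) -> caps B=0 W=0
Move 4: W@(3,2) -> caps B=0 W=0
Move 5: B@(1,1) -> caps B=0 W=0
Move 6: W@(3,3) -> caps B=0 W=0
Move 7: B@(0,2) -> caps B=0 W=0
Move 8: W@(0,1) -> caps B=0 W=0
Move 9: B@(2,1) -> caps B=0 W=0
Move 10: W@(1,2) -> caps B=0 W=2

Answer: .W..
.BWW
.B..
.BWW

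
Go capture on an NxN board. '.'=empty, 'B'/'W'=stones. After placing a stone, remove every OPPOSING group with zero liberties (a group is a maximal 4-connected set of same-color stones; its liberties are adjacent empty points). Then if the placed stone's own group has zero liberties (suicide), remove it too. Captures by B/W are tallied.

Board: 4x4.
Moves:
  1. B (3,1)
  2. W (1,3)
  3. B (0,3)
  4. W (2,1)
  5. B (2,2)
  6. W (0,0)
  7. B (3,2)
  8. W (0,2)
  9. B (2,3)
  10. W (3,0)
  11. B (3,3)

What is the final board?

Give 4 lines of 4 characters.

Answer: W.W.
...W
.WBB
WBBB

Derivation:
Move 1: B@(3,1) -> caps B=0 W=0
Move 2: W@(1,3) -> caps B=0 W=0
Move 3: B@(0,3) -> caps B=0 W=0
Move 4: W@(2,1) -> caps B=0 W=0
Move 5: B@(2,2) -> caps B=0 W=0
Move 6: W@(0,0) -> caps B=0 W=0
Move 7: B@(3,2) -> caps B=0 W=0
Move 8: W@(0,2) -> caps B=0 W=1
Move 9: B@(2,3) -> caps B=0 W=1
Move 10: W@(3,0) -> caps B=0 W=1
Move 11: B@(3,3) -> caps B=0 W=1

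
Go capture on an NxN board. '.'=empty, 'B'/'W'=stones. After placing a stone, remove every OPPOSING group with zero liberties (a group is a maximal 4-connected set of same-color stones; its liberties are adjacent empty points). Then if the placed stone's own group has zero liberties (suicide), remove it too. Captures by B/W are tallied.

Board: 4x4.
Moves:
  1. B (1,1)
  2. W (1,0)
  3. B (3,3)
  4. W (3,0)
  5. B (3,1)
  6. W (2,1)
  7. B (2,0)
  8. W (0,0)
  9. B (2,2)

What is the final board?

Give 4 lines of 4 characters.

Move 1: B@(1,1) -> caps B=0 W=0
Move 2: W@(1,0) -> caps B=0 W=0
Move 3: B@(3,3) -> caps B=0 W=0
Move 4: W@(3,0) -> caps B=0 W=0
Move 5: B@(3,1) -> caps B=0 W=0
Move 6: W@(2,1) -> caps B=0 W=0
Move 7: B@(2,0) -> caps B=1 W=0
Move 8: W@(0,0) -> caps B=1 W=0
Move 9: B@(2,2) -> caps B=2 W=0

Answer: W...
WB..
B.B.
.B.B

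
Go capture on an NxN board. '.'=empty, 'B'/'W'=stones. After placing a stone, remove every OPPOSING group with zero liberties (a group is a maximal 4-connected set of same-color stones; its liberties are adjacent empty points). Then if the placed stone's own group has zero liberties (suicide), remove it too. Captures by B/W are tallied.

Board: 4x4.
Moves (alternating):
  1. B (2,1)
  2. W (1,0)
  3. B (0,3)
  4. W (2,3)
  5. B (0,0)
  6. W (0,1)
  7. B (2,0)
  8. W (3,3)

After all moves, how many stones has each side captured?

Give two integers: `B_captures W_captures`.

Answer: 0 1

Derivation:
Move 1: B@(2,1) -> caps B=0 W=0
Move 2: W@(1,0) -> caps B=0 W=0
Move 3: B@(0,3) -> caps B=0 W=0
Move 4: W@(2,3) -> caps B=0 W=0
Move 5: B@(0,0) -> caps B=0 W=0
Move 6: W@(0,1) -> caps B=0 W=1
Move 7: B@(2,0) -> caps B=0 W=1
Move 8: W@(3,3) -> caps B=0 W=1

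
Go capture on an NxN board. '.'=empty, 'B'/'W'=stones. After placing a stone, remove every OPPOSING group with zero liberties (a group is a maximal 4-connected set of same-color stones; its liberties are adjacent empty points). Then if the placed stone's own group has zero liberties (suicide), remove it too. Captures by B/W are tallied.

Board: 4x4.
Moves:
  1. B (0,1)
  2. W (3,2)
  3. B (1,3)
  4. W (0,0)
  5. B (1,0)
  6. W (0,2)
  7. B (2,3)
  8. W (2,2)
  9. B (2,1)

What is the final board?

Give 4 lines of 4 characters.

Answer: .BW.
B..B
.BWB
..W.

Derivation:
Move 1: B@(0,1) -> caps B=0 W=0
Move 2: W@(3,2) -> caps B=0 W=0
Move 3: B@(1,3) -> caps B=0 W=0
Move 4: W@(0,0) -> caps B=0 W=0
Move 5: B@(1,0) -> caps B=1 W=0
Move 6: W@(0,2) -> caps B=1 W=0
Move 7: B@(2,3) -> caps B=1 W=0
Move 8: W@(2,2) -> caps B=1 W=0
Move 9: B@(2,1) -> caps B=1 W=0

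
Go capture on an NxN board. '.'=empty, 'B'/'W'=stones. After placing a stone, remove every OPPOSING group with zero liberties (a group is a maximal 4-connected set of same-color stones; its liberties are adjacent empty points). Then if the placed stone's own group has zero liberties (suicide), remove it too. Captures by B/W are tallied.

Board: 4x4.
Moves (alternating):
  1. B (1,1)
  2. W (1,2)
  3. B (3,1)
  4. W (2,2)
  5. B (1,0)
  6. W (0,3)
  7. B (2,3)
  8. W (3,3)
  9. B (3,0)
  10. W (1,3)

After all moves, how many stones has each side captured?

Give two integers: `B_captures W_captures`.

Move 1: B@(1,1) -> caps B=0 W=0
Move 2: W@(1,2) -> caps B=0 W=0
Move 3: B@(3,1) -> caps B=0 W=0
Move 4: W@(2,2) -> caps B=0 W=0
Move 5: B@(1,0) -> caps B=0 W=0
Move 6: W@(0,3) -> caps B=0 W=0
Move 7: B@(2,3) -> caps B=0 W=0
Move 8: W@(3,3) -> caps B=0 W=0
Move 9: B@(3,0) -> caps B=0 W=0
Move 10: W@(1,3) -> caps B=0 W=1

Answer: 0 1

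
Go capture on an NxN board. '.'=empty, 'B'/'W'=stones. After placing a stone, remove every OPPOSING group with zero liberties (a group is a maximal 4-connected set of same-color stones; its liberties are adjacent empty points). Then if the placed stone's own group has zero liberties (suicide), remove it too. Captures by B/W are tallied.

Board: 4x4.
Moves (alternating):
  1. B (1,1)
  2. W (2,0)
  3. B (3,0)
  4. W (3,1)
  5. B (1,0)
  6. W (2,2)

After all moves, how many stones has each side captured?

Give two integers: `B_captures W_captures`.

Answer: 0 1

Derivation:
Move 1: B@(1,1) -> caps B=0 W=0
Move 2: W@(2,0) -> caps B=0 W=0
Move 3: B@(3,0) -> caps B=0 W=0
Move 4: W@(3,1) -> caps B=0 W=1
Move 5: B@(1,0) -> caps B=0 W=1
Move 6: W@(2,2) -> caps B=0 W=1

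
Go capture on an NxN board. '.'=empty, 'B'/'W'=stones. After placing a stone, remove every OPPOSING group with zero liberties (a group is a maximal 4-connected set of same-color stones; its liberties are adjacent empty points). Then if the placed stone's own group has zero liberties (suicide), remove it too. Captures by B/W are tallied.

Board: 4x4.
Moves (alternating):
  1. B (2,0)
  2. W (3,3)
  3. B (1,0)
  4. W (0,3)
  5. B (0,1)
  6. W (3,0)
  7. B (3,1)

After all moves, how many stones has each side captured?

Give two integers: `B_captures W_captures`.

Move 1: B@(2,0) -> caps B=0 W=0
Move 2: W@(3,3) -> caps B=0 W=0
Move 3: B@(1,0) -> caps B=0 W=0
Move 4: W@(0,3) -> caps B=0 W=0
Move 5: B@(0,1) -> caps B=0 W=0
Move 6: W@(3,0) -> caps B=0 W=0
Move 7: B@(3,1) -> caps B=1 W=0

Answer: 1 0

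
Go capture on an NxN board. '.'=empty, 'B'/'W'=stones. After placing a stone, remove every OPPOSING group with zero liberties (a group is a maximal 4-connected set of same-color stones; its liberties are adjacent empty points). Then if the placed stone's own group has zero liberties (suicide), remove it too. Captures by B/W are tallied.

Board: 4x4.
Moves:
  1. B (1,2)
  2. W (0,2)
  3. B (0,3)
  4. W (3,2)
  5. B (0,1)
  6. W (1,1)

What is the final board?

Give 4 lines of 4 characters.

Move 1: B@(1,2) -> caps B=0 W=0
Move 2: W@(0,2) -> caps B=0 W=0
Move 3: B@(0,3) -> caps B=0 W=0
Move 4: W@(3,2) -> caps B=0 W=0
Move 5: B@(0,1) -> caps B=1 W=0
Move 6: W@(1,1) -> caps B=1 W=0

Answer: .B.B
.WB.
....
..W.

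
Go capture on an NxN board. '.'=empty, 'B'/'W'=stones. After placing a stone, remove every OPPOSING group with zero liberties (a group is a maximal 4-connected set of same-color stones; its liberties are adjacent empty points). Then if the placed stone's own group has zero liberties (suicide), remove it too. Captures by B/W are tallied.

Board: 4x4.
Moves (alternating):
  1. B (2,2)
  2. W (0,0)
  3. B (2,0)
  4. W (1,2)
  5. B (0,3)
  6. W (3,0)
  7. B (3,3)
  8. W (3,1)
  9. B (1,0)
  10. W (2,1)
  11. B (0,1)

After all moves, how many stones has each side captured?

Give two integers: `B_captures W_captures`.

Move 1: B@(2,2) -> caps B=0 W=0
Move 2: W@(0,0) -> caps B=0 W=0
Move 3: B@(2,0) -> caps B=0 W=0
Move 4: W@(1,2) -> caps B=0 W=0
Move 5: B@(0,3) -> caps B=0 W=0
Move 6: W@(3,0) -> caps B=0 W=0
Move 7: B@(3,3) -> caps B=0 W=0
Move 8: W@(3,1) -> caps B=0 W=0
Move 9: B@(1,0) -> caps B=0 W=0
Move 10: W@(2,1) -> caps B=0 W=0
Move 11: B@(0,1) -> caps B=1 W=0

Answer: 1 0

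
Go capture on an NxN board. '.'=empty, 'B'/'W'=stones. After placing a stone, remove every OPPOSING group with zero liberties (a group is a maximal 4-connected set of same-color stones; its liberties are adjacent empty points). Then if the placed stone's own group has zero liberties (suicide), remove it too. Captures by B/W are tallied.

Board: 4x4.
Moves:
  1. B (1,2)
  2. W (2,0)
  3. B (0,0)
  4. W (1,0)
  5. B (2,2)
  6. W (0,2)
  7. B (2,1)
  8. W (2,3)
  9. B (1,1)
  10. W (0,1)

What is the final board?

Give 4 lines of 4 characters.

Move 1: B@(1,2) -> caps B=0 W=0
Move 2: W@(2,0) -> caps B=0 W=0
Move 3: B@(0,0) -> caps B=0 W=0
Move 4: W@(1,0) -> caps B=0 W=0
Move 5: B@(2,2) -> caps B=0 W=0
Move 6: W@(0,2) -> caps B=0 W=0
Move 7: B@(2,1) -> caps B=0 W=0
Move 8: W@(2,3) -> caps B=0 W=0
Move 9: B@(1,1) -> caps B=0 W=0
Move 10: W@(0,1) -> caps B=0 W=1

Answer: .WW.
WBB.
WBBW
....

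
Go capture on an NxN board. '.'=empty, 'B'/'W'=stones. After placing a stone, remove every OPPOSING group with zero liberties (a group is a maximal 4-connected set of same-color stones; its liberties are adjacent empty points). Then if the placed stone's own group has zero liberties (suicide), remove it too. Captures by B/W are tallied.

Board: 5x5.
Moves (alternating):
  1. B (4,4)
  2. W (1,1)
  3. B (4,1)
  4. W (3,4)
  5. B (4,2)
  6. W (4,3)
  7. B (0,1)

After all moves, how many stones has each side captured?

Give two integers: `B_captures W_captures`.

Move 1: B@(4,4) -> caps B=0 W=0
Move 2: W@(1,1) -> caps B=0 W=0
Move 3: B@(4,1) -> caps B=0 W=0
Move 4: W@(3,4) -> caps B=0 W=0
Move 5: B@(4,2) -> caps B=0 W=0
Move 6: W@(4,3) -> caps B=0 W=1
Move 7: B@(0,1) -> caps B=0 W=1

Answer: 0 1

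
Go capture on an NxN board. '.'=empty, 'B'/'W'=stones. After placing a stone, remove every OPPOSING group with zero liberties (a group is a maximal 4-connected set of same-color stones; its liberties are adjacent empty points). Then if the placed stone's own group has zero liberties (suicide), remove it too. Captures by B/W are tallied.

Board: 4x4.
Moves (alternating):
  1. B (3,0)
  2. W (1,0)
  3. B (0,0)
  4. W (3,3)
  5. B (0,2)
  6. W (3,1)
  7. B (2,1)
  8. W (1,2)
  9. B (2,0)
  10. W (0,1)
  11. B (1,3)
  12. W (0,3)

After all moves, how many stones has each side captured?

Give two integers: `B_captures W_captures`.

Answer: 0 2

Derivation:
Move 1: B@(3,0) -> caps B=0 W=0
Move 2: W@(1,0) -> caps B=0 W=0
Move 3: B@(0,0) -> caps B=0 W=0
Move 4: W@(3,3) -> caps B=0 W=0
Move 5: B@(0,2) -> caps B=0 W=0
Move 6: W@(3,1) -> caps B=0 W=0
Move 7: B@(2,1) -> caps B=0 W=0
Move 8: W@(1,2) -> caps B=0 W=0
Move 9: B@(2,0) -> caps B=0 W=0
Move 10: W@(0,1) -> caps B=0 W=1
Move 11: B@(1,3) -> caps B=0 W=1
Move 12: W@(0,3) -> caps B=0 W=2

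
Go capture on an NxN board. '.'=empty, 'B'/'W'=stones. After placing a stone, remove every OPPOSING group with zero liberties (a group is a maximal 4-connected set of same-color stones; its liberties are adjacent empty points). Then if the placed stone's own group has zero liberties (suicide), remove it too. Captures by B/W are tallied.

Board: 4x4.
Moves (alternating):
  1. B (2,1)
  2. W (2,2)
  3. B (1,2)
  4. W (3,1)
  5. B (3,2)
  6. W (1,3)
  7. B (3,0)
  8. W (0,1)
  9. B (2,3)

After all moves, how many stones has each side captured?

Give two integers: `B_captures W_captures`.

Answer: 2 0

Derivation:
Move 1: B@(2,1) -> caps B=0 W=0
Move 2: W@(2,2) -> caps B=0 W=0
Move 3: B@(1,2) -> caps B=0 W=0
Move 4: W@(3,1) -> caps B=0 W=0
Move 5: B@(3,2) -> caps B=0 W=0
Move 6: W@(1,3) -> caps B=0 W=0
Move 7: B@(3,0) -> caps B=1 W=0
Move 8: W@(0,1) -> caps B=1 W=0
Move 9: B@(2,3) -> caps B=2 W=0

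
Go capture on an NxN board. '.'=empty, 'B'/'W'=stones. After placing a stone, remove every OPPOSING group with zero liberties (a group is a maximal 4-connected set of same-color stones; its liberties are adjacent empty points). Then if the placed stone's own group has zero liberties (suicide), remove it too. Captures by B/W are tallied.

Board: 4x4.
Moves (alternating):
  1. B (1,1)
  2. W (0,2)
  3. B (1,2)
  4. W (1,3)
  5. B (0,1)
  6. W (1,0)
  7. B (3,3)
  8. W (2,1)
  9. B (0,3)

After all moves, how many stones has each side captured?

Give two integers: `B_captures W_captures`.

Move 1: B@(1,1) -> caps B=0 W=0
Move 2: W@(0,2) -> caps B=0 W=0
Move 3: B@(1,2) -> caps B=0 W=0
Move 4: W@(1,3) -> caps B=0 W=0
Move 5: B@(0,1) -> caps B=0 W=0
Move 6: W@(1,0) -> caps B=0 W=0
Move 7: B@(3,3) -> caps B=0 W=0
Move 8: W@(2,1) -> caps B=0 W=0
Move 9: B@(0,3) -> caps B=1 W=0

Answer: 1 0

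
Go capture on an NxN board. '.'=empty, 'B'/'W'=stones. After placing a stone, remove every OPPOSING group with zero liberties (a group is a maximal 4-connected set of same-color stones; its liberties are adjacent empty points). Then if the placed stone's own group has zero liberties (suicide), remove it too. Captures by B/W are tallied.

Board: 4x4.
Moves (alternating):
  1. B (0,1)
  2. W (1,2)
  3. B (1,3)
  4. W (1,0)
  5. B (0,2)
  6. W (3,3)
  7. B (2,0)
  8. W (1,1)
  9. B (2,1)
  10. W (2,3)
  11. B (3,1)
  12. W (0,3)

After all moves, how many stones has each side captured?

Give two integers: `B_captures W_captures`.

Move 1: B@(0,1) -> caps B=0 W=0
Move 2: W@(1,2) -> caps B=0 W=0
Move 3: B@(1,3) -> caps B=0 W=0
Move 4: W@(1,0) -> caps B=0 W=0
Move 5: B@(0,2) -> caps B=0 W=0
Move 6: W@(3,3) -> caps B=0 W=0
Move 7: B@(2,0) -> caps B=0 W=0
Move 8: W@(1,1) -> caps B=0 W=0
Move 9: B@(2,1) -> caps B=0 W=0
Move 10: W@(2,3) -> caps B=0 W=0
Move 11: B@(3,1) -> caps B=0 W=0
Move 12: W@(0,3) -> caps B=0 W=1

Answer: 0 1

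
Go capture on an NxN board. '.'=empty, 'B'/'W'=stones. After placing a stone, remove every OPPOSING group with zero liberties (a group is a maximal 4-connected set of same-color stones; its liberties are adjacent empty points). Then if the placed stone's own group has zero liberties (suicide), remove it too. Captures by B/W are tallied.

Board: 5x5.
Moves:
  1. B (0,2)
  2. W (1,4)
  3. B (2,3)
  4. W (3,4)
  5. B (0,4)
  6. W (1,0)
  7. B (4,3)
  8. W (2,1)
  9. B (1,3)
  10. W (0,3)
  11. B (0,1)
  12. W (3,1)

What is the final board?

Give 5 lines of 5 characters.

Move 1: B@(0,2) -> caps B=0 W=0
Move 2: W@(1,4) -> caps B=0 W=0
Move 3: B@(2,3) -> caps B=0 W=0
Move 4: W@(3,4) -> caps B=0 W=0
Move 5: B@(0,4) -> caps B=0 W=0
Move 6: W@(1,0) -> caps B=0 W=0
Move 7: B@(4,3) -> caps B=0 W=0
Move 8: W@(2,1) -> caps B=0 W=0
Move 9: B@(1,3) -> caps B=0 W=0
Move 10: W@(0,3) -> caps B=0 W=1
Move 11: B@(0,1) -> caps B=0 W=1
Move 12: W@(3,1) -> caps B=0 W=1

Answer: .BBW.
W..BW
.W.B.
.W..W
...B.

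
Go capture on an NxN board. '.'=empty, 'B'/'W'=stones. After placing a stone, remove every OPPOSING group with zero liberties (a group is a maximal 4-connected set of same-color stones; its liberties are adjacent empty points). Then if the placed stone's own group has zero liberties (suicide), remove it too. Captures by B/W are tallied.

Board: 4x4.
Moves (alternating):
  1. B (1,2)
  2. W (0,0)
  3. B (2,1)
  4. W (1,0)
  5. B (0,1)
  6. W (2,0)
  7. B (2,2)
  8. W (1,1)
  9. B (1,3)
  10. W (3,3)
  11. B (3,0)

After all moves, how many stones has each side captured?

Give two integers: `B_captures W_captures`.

Answer: 4 0

Derivation:
Move 1: B@(1,2) -> caps B=0 W=0
Move 2: W@(0,0) -> caps B=0 W=0
Move 3: B@(2,1) -> caps B=0 W=0
Move 4: W@(1,0) -> caps B=0 W=0
Move 5: B@(0,1) -> caps B=0 W=0
Move 6: W@(2,0) -> caps B=0 W=0
Move 7: B@(2,2) -> caps B=0 W=0
Move 8: W@(1,1) -> caps B=0 W=0
Move 9: B@(1,3) -> caps B=0 W=0
Move 10: W@(3,3) -> caps B=0 W=0
Move 11: B@(3,0) -> caps B=4 W=0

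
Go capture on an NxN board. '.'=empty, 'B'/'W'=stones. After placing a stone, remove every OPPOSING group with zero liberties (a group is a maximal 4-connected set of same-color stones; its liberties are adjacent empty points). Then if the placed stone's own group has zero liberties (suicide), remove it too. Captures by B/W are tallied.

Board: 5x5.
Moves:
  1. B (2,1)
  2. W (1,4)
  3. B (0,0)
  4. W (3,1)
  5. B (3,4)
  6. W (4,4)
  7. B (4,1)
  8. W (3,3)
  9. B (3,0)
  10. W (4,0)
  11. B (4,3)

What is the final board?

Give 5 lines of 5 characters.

Move 1: B@(2,1) -> caps B=0 W=0
Move 2: W@(1,4) -> caps B=0 W=0
Move 3: B@(0,0) -> caps B=0 W=0
Move 4: W@(3,1) -> caps B=0 W=0
Move 5: B@(3,4) -> caps B=0 W=0
Move 6: W@(4,4) -> caps B=0 W=0
Move 7: B@(4,1) -> caps B=0 W=0
Move 8: W@(3,3) -> caps B=0 W=0
Move 9: B@(3,0) -> caps B=0 W=0
Move 10: W@(4,0) -> caps B=0 W=0
Move 11: B@(4,3) -> caps B=1 W=0

Answer: B....
....W
.B...
BW.WB
.B.B.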